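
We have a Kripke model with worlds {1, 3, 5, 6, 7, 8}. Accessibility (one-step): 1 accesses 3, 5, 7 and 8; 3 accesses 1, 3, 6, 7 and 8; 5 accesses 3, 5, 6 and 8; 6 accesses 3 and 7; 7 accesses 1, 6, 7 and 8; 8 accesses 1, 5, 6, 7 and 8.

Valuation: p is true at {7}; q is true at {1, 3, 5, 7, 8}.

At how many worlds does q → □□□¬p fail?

5

1: q is T, □□□¬p is F. ✗
3: q is T, □□□¬p is F. ✗
5: q is T, □□□¬p is F. ✗
6: q is F, □□□¬p is F. ✓
7: q is T, □□□¬p is F. ✗
8: q is T, □□□¬p is F. ✗
Satisfying worlds: {6}.
So q → □□□¬p fails at the other 5 worlds.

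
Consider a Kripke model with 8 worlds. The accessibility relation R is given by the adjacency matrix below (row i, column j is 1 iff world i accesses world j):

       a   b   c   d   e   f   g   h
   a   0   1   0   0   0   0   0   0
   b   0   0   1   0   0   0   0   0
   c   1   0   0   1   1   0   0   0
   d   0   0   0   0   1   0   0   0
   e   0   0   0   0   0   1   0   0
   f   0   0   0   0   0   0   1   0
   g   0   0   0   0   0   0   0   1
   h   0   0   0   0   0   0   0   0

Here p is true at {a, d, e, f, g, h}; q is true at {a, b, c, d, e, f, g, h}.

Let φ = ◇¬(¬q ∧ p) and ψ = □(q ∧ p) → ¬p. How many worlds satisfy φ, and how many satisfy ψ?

7 and 3

For ◇¬(¬q ∧ p):
a: successors {b}; ¬(¬q ∧ p) there: b:T. ✓
b: successors {c}; ¬(¬q ∧ p) there: c:T. ✓
c: successors {a, d, e}; ¬(¬q ∧ p) there: a:T, d:T, e:T. ✓
d: successors {e}; ¬(¬q ∧ p) there: e:T. ✓
e: successors {f}; ¬(¬q ∧ p) there: f:T. ✓
f: successors {g}; ¬(¬q ∧ p) there: g:T. ✓
g: successors {h}; ¬(¬q ∧ p) there: h:T. ✓
h: no successors, so ◇¬(¬q ∧ p) fails. ✗
— 7 worlds.
For □(q ∧ p) → ¬p:
a: □(q ∧ p) is F, ¬p is F. ✓
b: □(q ∧ p) is F, ¬p is T. ✓
c: □(q ∧ p) is T, ¬p is T. ✓
d: □(q ∧ p) is T, ¬p is F. ✗
e: □(q ∧ p) is T, ¬p is F. ✗
f: □(q ∧ p) is T, ¬p is F. ✗
g: □(q ∧ p) is T, ¬p is F. ✗
h: □(q ∧ p) is T, ¬p is F. ✗
— 3 worlds.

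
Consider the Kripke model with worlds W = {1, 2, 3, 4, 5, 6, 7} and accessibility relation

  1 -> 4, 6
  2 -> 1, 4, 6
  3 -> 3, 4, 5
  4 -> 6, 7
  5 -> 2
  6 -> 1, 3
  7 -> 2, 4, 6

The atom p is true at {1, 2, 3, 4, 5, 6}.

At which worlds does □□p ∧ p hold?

{4, 5, 6}

1: □□p is F, p is T. ✗
2: □□p is F, p is T. ✗
3: □□p is F, p is T. ✗
4: □□p is T, p is T. ✓
5: □□p is T, p is T. ✓
6: □□p is T, p is T. ✓
7: □□p is F, p is F. ✗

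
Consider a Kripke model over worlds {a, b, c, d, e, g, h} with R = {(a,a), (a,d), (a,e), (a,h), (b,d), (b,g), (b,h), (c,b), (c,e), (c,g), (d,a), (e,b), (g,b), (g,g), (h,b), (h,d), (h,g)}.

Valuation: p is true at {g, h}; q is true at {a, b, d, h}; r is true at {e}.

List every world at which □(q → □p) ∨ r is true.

{e}

a: □(q → □p) is F, r is F. ✗
b: □(q → □p) is F, r is F. ✗
c: □(q → □p) is F, r is F. ✗
d: □(q → □p) is F, r is F. ✗
e: □(q → □p) is F, r is T. ✓
g: □(q → □p) is F, r is F. ✗
h: □(q → □p) is F, r is F. ✗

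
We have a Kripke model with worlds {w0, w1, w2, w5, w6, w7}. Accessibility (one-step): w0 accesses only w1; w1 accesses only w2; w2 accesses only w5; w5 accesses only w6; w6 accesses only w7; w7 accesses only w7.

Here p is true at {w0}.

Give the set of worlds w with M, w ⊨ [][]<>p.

w0: successors {w1}; []<>p there: w1:F. ✗
w1: successors {w2}; []<>p there: w2:F. ✗
w2: successors {w5}; []<>p there: w5:F. ✗
w5: successors {w6}; []<>p there: w6:F. ✗
w6: successors {w7}; []<>p there: w7:F. ✗
w7: successors {w7}; []<>p there: w7:F. ✗

∅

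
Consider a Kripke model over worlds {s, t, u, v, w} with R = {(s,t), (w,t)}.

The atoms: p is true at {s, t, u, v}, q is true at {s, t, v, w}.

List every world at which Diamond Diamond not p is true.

s: successors {t}; Diamond not p there: t:F. ✗
t: no successors, so Diamond Diamond not p fails. ✗
u: no successors, so Diamond Diamond not p fails. ✗
v: no successors, so Diamond Diamond not p fails. ✗
w: successors {t}; Diamond not p there: t:F. ✗

∅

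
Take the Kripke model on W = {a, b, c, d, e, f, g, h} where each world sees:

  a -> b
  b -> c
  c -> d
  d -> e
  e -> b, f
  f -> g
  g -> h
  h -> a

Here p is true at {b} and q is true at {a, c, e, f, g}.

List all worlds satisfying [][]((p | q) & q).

{a, c, e, g}

a: successors {b}; []((p | q) & q) there: b:T. ✓
b: successors {c}; []((p | q) & q) there: c:F. ✗
c: successors {d}; []((p | q) & q) there: d:T. ✓
d: successors {e}; []((p | q) & q) there: e:F. ✗
e: successors {b, f}; []((p | q) & q) there: b:T, f:T. ✓
f: successors {g}; []((p | q) & q) there: g:F. ✗
g: successors {h}; []((p | q) & q) there: h:T. ✓
h: successors {a}; []((p | q) & q) there: a:F. ✗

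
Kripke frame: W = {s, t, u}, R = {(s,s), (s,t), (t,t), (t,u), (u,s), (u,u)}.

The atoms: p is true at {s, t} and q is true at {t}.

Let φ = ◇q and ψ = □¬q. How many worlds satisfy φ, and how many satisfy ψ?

For ◇q:
s: successors {s, t}; q there: s:F, t:T. ✓
t: successors {t, u}; q there: t:T, u:F. ✓
u: successors {s, u}; q there: s:F, u:F. ✗
— 2 worlds.
For □¬q:
s: successors {s, t}; ¬q there: s:T, t:F. ✗
t: successors {t, u}; ¬q there: t:F, u:T. ✗
u: successors {s, u}; ¬q there: s:T, u:T. ✓
— 1 world.

2 and 1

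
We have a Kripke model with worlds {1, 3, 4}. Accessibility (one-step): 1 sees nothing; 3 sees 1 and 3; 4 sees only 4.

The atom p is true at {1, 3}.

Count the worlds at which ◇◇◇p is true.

1: no successors, so ◇◇◇p fails. ✗
3: successors {1, 3}; ◇◇p there: 1:F, 3:T. ✓
4: successors {4}; ◇◇p there: 4:F. ✗
Satisfying worlds: {3}.

1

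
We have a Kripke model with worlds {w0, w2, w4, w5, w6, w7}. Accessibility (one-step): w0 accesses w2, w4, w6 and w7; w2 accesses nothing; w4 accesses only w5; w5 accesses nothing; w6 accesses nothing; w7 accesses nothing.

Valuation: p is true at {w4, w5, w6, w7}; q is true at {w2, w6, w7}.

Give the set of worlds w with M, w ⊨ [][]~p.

w0: successors {w2, w4, w6, w7}; []~p there: w2:T, w4:F, w6:T, w7:T. ✗
w2: no successors, so [][]~p holds vacuously. ✓
w4: successors {w5}; []~p there: w5:T. ✓
w5: no successors, so [][]~p holds vacuously. ✓
w6: no successors, so [][]~p holds vacuously. ✓
w7: no successors, so [][]~p holds vacuously. ✓

{w2, w4, w5, w6, w7}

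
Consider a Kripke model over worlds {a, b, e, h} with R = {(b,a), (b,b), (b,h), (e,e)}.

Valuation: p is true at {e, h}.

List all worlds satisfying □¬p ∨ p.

{a, e, h}

a: □¬p is T, p is F. ✓
b: □¬p is F, p is F. ✗
e: □¬p is F, p is T. ✓
h: □¬p is T, p is T. ✓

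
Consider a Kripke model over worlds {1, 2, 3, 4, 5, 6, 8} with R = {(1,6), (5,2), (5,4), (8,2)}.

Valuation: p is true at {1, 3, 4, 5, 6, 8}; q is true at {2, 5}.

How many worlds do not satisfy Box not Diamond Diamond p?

1: successors {6}; not Diamond Diamond p there: 6:T. ✓
2: no successors, so Box not Diamond Diamond p holds vacuously. ✓
3: no successors, so Box not Diamond Diamond p holds vacuously. ✓
4: no successors, so Box not Diamond Diamond p holds vacuously. ✓
5: successors {2, 4}; not Diamond Diamond p there: 2:T, 4:T. ✓
6: no successors, so Box not Diamond Diamond p holds vacuously. ✓
8: successors {2}; not Diamond Diamond p there: 2:T. ✓
Satisfying worlds: {1, 2, 3, 4, 5, 6, 8}.
So Box not Diamond Diamond p fails at the other 0 worlds.

0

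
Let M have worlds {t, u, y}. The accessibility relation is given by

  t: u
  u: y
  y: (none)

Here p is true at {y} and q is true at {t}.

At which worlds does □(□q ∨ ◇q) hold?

{u, y}

t: successors {u}; □q ∨ ◇q there: u:F. ✗
u: successors {y}; □q ∨ ◇q there: y:T. ✓
y: no successors, so □(□q ∨ ◇q) holds vacuously. ✓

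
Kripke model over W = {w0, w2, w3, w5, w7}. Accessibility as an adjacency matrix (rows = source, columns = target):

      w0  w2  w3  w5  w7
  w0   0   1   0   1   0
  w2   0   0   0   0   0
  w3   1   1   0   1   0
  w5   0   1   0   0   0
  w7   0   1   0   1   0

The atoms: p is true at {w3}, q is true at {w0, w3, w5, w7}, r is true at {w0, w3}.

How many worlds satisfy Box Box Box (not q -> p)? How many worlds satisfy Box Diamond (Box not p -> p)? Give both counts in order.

For Box Box Box (not q -> p):
w0: successors {w2, w5}; Box Box (not q -> p) there: w2:T, w5:T. ✓
w2: no successors, so Box Box Box (not q -> p) holds vacuously. ✓
w3: successors {w0, w2, w5}; Box Box (not q -> p) there: w0:F, w2:T, w5:T. ✗
w5: successors {w2}; Box Box (not q -> p) there: w2:T. ✓
w7: successors {w2, w5}; Box Box (not q -> p) there: w2:T, w5:T. ✓
— 4 worlds.
For Box Diamond (Box not p -> p):
w0: successors {w2, w5}; Diamond (Box not p -> p) there: w2:F, w5:F. ✗
w2: no successors, so Box Diamond (Box not p -> p) holds vacuously. ✓
w3: successors {w0, w2, w5}; Diamond (Box not p -> p) there: w0:F, w2:F, w5:F. ✗
w5: successors {w2}; Diamond (Box not p -> p) there: w2:F. ✗
w7: successors {w2, w5}; Diamond (Box not p -> p) there: w2:F, w5:F. ✗
— 1 world.

4 and 1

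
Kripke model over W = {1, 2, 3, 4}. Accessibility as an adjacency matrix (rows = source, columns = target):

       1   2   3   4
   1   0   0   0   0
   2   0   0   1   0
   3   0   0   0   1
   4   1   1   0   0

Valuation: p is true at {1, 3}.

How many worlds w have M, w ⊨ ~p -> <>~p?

1: ~p is F, <>~p is F. ✓
2: ~p is T, <>~p is F. ✗
3: ~p is F, <>~p is T. ✓
4: ~p is T, <>~p is T. ✓
Satisfying worlds: {1, 3, 4}.

3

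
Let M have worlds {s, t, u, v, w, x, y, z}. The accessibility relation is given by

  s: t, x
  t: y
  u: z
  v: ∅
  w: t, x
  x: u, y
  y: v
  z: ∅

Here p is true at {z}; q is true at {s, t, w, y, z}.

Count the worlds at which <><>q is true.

s: successors {t, x}; <>q there: t:T, x:T. ✓
t: successors {y}; <>q there: y:F. ✗
u: successors {z}; <>q there: z:F. ✗
v: no successors, so <><>q fails. ✗
w: successors {t, x}; <>q there: t:T, x:T. ✓
x: successors {u, y}; <>q there: u:T, y:F. ✓
y: successors {v}; <>q there: v:F. ✗
z: no successors, so <><>q fails. ✗
Satisfying worlds: {s, w, x}.

3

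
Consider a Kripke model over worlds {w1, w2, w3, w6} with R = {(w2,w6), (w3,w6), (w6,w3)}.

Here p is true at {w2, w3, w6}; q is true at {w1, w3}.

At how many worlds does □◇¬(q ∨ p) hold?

1

w1: no successors, so □◇¬(q ∨ p) holds vacuously. ✓
w2: successors {w6}; ◇¬(q ∨ p) there: w6:F. ✗
w3: successors {w6}; ◇¬(q ∨ p) there: w6:F. ✗
w6: successors {w3}; ◇¬(q ∨ p) there: w3:F. ✗
Satisfying worlds: {w1}.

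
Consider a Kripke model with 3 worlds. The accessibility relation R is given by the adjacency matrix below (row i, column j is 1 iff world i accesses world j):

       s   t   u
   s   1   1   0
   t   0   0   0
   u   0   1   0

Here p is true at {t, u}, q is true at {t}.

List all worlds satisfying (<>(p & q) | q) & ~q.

s: <>(p & q) | q is T, ~q is T. ✓
t: <>(p & q) | q is T, ~q is F. ✗
u: <>(p & q) | q is T, ~q is T. ✓

{s, u}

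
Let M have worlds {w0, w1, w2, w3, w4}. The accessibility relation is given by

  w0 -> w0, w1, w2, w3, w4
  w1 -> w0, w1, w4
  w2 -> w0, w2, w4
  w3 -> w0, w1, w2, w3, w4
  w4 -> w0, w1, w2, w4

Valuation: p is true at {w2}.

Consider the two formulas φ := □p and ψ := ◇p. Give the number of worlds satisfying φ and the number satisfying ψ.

0 and 4

For □p:
w0: successors {w0, w1, w2, w3, w4}; p there: w0:F, w1:F, w2:T, w3:F, w4:F. ✗
w1: successors {w0, w1, w4}; p there: w0:F, w1:F, w4:F. ✗
w2: successors {w0, w2, w4}; p there: w0:F, w2:T, w4:F. ✗
w3: successors {w0, w1, w2, w3, w4}; p there: w0:F, w1:F, w2:T, w3:F, w4:F. ✗
w4: successors {w0, w1, w2, w4}; p there: w0:F, w1:F, w2:T, w4:F. ✗
— 0 worlds.
For ◇p:
w0: successors {w0, w1, w2, w3, w4}; p there: w0:F, w1:F, w2:T, w3:F, w4:F. ✓
w1: successors {w0, w1, w4}; p there: w0:F, w1:F, w4:F. ✗
w2: successors {w0, w2, w4}; p there: w0:F, w2:T, w4:F. ✓
w3: successors {w0, w1, w2, w3, w4}; p there: w0:F, w1:F, w2:T, w3:F, w4:F. ✓
w4: successors {w0, w1, w2, w4}; p there: w0:F, w1:F, w2:T, w4:F. ✓
— 4 worlds.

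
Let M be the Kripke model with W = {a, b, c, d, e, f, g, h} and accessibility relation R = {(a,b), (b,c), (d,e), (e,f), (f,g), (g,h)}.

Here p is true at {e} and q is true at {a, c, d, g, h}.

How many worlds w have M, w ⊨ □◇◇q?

a: successors {b}; ◇◇q there: b:F. ✗
b: successors {c}; ◇◇q there: c:F. ✗
c: no successors, so □◇◇q holds vacuously. ✓
d: successors {e}; ◇◇q there: e:T. ✓
e: successors {f}; ◇◇q there: f:T. ✓
f: successors {g}; ◇◇q there: g:F. ✗
g: successors {h}; ◇◇q there: h:F. ✗
h: no successors, so □◇◇q holds vacuously. ✓
Satisfying worlds: {c, d, e, h}.

4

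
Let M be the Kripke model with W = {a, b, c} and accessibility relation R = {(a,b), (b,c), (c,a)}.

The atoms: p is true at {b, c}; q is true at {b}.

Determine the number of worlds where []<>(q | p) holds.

a: successors {b}; <>(q | p) there: b:T. ✓
b: successors {c}; <>(q | p) there: c:F. ✗
c: successors {a}; <>(q | p) there: a:T. ✓
Satisfying worlds: {a, c}.

2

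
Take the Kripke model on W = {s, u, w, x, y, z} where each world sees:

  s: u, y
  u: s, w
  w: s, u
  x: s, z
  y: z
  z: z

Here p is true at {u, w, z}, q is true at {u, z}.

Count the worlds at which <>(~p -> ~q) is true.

s: successors {u, y}; ~p -> ~q there: u:T, y:T. ✓
u: successors {s, w}; ~p -> ~q there: s:T, w:T. ✓
w: successors {s, u}; ~p -> ~q there: s:T, u:T. ✓
x: successors {s, z}; ~p -> ~q there: s:T, z:T. ✓
y: successors {z}; ~p -> ~q there: z:T. ✓
z: successors {z}; ~p -> ~q there: z:T. ✓
Satisfying worlds: {s, u, w, x, y, z}.

6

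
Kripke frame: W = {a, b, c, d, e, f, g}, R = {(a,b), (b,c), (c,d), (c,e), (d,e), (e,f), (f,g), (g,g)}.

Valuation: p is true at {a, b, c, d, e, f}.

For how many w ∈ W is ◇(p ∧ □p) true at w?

a: successors {b}; p ∧ □p there: b:T. ✓
b: successors {c}; p ∧ □p there: c:T. ✓
c: successors {d, e}; p ∧ □p there: d:T, e:T. ✓
d: successors {e}; p ∧ □p there: e:T. ✓
e: successors {f}; p ∧ □p there: f:F. ✗
f: successors {g}; p ∧ □p there: g:F. ✗
g: successors {g}; p ∧ □p there: g:F. ✗
Satisfying worlds: {a, b, c, d}.

4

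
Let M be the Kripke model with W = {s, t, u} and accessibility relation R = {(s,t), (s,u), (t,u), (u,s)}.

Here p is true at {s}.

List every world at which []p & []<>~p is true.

{u}

s: []p is F, []<>~p is F. ✗
t: []p is F, []<>~p is F. ✗
u: []p is T, []<>~p is T. ✓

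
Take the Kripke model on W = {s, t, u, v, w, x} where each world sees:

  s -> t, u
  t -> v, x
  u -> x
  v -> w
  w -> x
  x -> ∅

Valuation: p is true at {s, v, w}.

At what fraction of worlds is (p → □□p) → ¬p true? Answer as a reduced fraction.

5/6

s: p → □□p is F, ¬p is F. ✓
t: p → □□p is T, ¬p is T. ✓
u: p → □□p is T, ¬p is T. ✓
v: p → □□p is F, ¬p is F. ✓
w: p → □□p is T, ¬p is F. ✗
x: p → □□p is T, ¬p is T. ✓
That's 5 of 6 worlds, so 5/6.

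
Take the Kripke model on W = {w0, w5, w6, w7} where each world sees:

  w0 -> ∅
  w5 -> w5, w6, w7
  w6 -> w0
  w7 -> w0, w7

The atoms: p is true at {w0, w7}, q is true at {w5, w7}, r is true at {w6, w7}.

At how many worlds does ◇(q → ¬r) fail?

1

w0: no successors, so ◇(q → ¬r) fails. ✗
w5: successors {w5, w6, w7}; q → ¬r there: w5:T, w6:T, w7:F. ✓
w6: successors {w0}; q → ¬r there: w0:T. ✓
w7: successors {w0, w7}; q → ¬r there: w0:T, w7:F. ✓
Satisfying worlds: {w5, w6, w7}.
So ◇(q → ¬r) fails at the other 1 world.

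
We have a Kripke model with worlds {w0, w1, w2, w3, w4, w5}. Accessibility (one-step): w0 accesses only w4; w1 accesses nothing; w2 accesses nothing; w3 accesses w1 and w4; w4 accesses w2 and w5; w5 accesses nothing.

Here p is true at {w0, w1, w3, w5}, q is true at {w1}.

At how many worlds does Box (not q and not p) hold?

w0: successors {w4}; not q and not p there: w4:T. ✓
w1: no successors, so Box (not q and not p) holds vacuously. ✓
w2: no successors, so Box (not q and not p) holds vacuously. ✓
w3: successors {w1, w4}; not q and not p there: w1:F, w4:T. ✗
w4: successors {w2, w5}; not q and not p there: w2:T, w5:F. ✗
w5: no successors, so Box (not q and not p) holds vacuously. ✓
Satisfying worlds: {w0, w1, w2, w5}.

4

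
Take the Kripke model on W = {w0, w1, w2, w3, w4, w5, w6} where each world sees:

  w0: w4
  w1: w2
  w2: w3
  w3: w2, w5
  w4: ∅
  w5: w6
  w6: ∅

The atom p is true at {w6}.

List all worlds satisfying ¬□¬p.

w0: □¬p is T. ✗
w1: □¬p is T. ✗
w2: □¬p is T. ✗
w3: □¬p is T. ✗
w4: □¬p is T. ✗
w5: □¬p is F. ✓
w6: □¬p is T. ✗

{w5}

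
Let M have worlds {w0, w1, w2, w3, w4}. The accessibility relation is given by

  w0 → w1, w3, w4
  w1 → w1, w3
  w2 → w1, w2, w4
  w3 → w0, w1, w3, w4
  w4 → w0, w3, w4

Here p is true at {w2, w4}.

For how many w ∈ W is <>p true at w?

w0: successors {w1, w3, w4}; p there: w1:F, w3:F, w4:T. ✓
w1: successors {w1, w3}; p there: w1:F, w3:F. ✗
w2: successors {w1, w2, w4}; p there: w1:F, w2:T, w4:T. ✓
w3: successors {w0, w1, w3, w4}; p there: w0:F, w1:F, w3:F, w4:T. ✓
w4: successors {w0, w3, w4}; p there: w0:F, w3:F, w4:T. ✓
Satisfying worlds: {w0, w2, w3, w4}.

4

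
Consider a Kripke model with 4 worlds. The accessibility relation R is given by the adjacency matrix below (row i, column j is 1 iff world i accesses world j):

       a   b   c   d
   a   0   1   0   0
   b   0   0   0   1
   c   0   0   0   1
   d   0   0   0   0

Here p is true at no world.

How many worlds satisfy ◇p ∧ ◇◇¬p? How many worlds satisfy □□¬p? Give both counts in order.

For ◇p ∧ ◇◇¬p:
a: ◇p is F, ◇◇¬p is T. ✗
b: ◇p is F, ◇◇¬p is F. ✗
c: ◇p is F, ◇◇¬p is F. ✗
d: ◇p is F, ◇◇¬p is F. ✗
— 0 worlds.
For □□¬p:
a: successors {b}; □¬p there: b:T. ✓
b: successors {d}; □¬p there: d:T. ✓
c: successors {d}; □¬p there: d:T. ✓
d: no successors, so □□¬p holds vacuously. ✓
— 4 worlds.

0 and 4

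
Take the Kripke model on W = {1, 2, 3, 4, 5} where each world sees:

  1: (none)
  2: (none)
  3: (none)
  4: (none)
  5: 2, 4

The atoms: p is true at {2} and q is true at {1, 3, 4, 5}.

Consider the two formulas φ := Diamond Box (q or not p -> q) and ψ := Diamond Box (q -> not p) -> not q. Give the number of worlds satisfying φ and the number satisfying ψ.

For Diamond Box (q or not p -> q):
1: no successors, so Diamond Box (q or not p -> q) fails. ✗
2: no successors, so Diamond Box (q or not p -> q) fails. ✗
3: no successors, so Diamond Box (q or not p -> q) fails. ✗
4: no successors, so Diamond Box (q or not p -> q) fails. ✗
5: successors {2, 4}; Box (q or not p -> q) there: 2:T, 4:T. ✓
— 1 world.
For Diamond Box (q -> not p) -> not q:
1: Diamond Box (q -> not p) is F, not q is F. ✓
2: Diamond Box (q -> not p) is F, not q is T. ✓
3: Diamond Box (q -> not p) is F, not q is F. ✓
4: Diamond Box (q -> not p) is F, not q is F. ✓
5: Diamond Box (q -> not p) is T, not q is F. ✗
— 4 worlds.

1 and 4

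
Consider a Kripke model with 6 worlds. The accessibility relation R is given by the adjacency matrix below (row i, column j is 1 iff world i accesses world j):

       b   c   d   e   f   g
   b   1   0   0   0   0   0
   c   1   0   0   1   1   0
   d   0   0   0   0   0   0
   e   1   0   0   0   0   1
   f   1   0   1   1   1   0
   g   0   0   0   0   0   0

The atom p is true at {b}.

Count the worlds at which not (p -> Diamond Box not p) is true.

1

b: p -> Diamond Box not p is F. ✓
c: p -> Diamond Box not p is T. ✗
d: p -> Diamond Box not p is T. ✗
e: p -> Diamond Box not p is T. ✗
f: p -> Diamond Box not p is T. ✗
g: p -> Diamond Box not p is T. ✗
Satisfying worlds: {b}.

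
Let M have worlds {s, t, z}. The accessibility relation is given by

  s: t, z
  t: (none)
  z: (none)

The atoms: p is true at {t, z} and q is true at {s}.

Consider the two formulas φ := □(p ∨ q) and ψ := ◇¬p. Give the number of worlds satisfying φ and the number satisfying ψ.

For □(p ∨ q):
s: successors {t, z}; p ∨ q there: t:T, z:T. ✓
t: no successors, so □(p ∨ q) holds vacuously. ✓
z: no successors, so □(p ∨ q) holds vacuously. ✓
— 3 worlds.
For ◇¬p:
s: successors {t, z}; ¬p there: t:F, z:F. ✗
t: no successors, so ◇¬p fails. ✗
z: no successors, so ◇¬p fails. ✗
— 0 worlds.

3 and 0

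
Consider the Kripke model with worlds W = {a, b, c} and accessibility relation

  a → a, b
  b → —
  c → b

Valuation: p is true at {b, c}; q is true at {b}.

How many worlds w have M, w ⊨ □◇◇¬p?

a: successors {a, b}; ◇◇¬p there: a:T, b:F. ✗
b: no successors, so □◇◇¬p holds vacuously. ✓
c: successors {b}; ◇◇¬p there: b:F. ✗
Satisfying worlds: {b}.

1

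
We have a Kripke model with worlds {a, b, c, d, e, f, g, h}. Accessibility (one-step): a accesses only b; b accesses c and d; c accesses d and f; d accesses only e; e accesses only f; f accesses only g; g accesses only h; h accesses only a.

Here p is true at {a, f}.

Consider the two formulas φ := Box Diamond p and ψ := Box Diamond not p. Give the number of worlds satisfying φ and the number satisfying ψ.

For Box Diamond p:
a: successors {b}; Diamond p there: b:F. ✗
b: successors {c, d}; Diamond p there: c:T, d:F. ✗
c: successors {d, f}; Diamond p there: d:F, f:F. ✗
d: successors {e}; Diamond p there: e:T. ✓
e: successors {f}; Diamond p there: f:F. ✗
f: successors {g}; Diamond p there: g:F. ✗
g: successors {h}; Diamond p there: h:T. ✓
h: successors {a}; Diamond p there: a:F. ✗
— 2 worlds.
For Box Diamond not p:
a: successors {b}; Diamond not p there: b:T. ✓
b: successors {c, d}; Diamond not p there: c:T, d:T. ✓
c: successors {d, f}; Diamond not p there: d:T, f:T. ✓
d: successors {e}; Diamond not p there: e:F. ✗
e: successors {f}; Diamond not p there: f:T. ✓
f: successors {g}; Diamond not p there: g:T. ✓
g: successors {h}; Diamond not p there: h:F. ✗
h: successors {a}; Diamond not p there: a:T. ✓
— 6 worlds.

2 and 6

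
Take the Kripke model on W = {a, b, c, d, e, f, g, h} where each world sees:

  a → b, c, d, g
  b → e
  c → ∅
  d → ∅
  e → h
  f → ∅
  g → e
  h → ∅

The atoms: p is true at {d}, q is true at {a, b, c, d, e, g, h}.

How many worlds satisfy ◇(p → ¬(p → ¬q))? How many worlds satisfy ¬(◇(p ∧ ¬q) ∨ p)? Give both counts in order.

For ◇(p → ¬(p → ¬q)):
a: successors {b, c, d, g}; p → ¬(p → ¬q) there: b:T, c:T, d:T, g:T. ✓
b: successors {e}; p → ¬(p → ¬q) there: e:T. ✓
c: no successors, so ◇(p → ¬(p → ¬q)) fails. ✗
d: no successors, so ◇(p → ¬(p → ¬q)) fails. ✗
e: successors {h}; p → ¬(p → ¬q) there: h:T. ✓
f: no successors, so ◇(p → ¬(p → ¬q)) fails. ✗
g: successors {e}; p → ¬(p → ¬q) there: e:T. ✓
h: no successors, so ◇(p → ¬(p → ¬q)) fails. ✗
— 4 worlds.
For ¬(◇(p ∧ ¬q) ∨ p):
a: ◇(p ∧ ¬q) ∨ p is F. ✓
b: ◇(p ∧ ¬q) ∨ p is F. ✓
c: ◇(p ∧ ¬q) ∨ p is F. ✓
d: ◇(p ∧ ¬q) ∨ p is T. ✗
e: ◇(p ∧ ¬q) ∨ p is F. ✓
f: ◇(p ∧ ¬q) ∨ p is F. ✓
g: ◇(p ∧ ¬q) ∨ p is F. ✓
h: ◇(p ∧ ¬q) ∨ p is F. ✓
— 7 worlds.

4 and 7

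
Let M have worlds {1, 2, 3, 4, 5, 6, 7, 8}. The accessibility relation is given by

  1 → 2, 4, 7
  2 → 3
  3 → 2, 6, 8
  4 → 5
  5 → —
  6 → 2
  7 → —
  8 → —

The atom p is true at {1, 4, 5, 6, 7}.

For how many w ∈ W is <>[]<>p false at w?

4

1: successors {2, 4, 7}; []<>p there: 2:T, 4:F, 7:T. ✓
2: successors {3}; []<>p there: 3:F. ✗
3: successors {2, 6, 8}; []<>p there: 2:T, 6:F, 8:T. ✓
4: successors {5}; []<>p there: 5:T. ✓
5: no successors, so <>[]<>p fails. ✗
6: successors {2}; []<>p there: 2:T. ✓
7: no successors, so <>[]<>p fails. ✗
8: no successors, so <>[]<>p fails. ✗
Satisfying worlds: {1, 3, 4, 6}.
So <>[]<>p fails at the other 4 worlds.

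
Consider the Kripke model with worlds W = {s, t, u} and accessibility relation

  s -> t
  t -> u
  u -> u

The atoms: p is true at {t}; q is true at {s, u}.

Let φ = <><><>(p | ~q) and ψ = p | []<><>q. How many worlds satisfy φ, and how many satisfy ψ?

0 and 3

For <><><>(p | ~q):
s: successors {t}; <><>(p | ~q) there: t:F. ✗
t: successors {u}; <><>(p | ~q) there: u:F. ✗
u: successors {u}; <><>(p | ~q) there: u:F. ✗
— 0 worlds.
For p | []<><>q:
s: p is F, []<><>q is T. ✓
t: p is T, []<><>q is T. ✓
u: p is F, []<><>q is T. ✓
— 3 worlds.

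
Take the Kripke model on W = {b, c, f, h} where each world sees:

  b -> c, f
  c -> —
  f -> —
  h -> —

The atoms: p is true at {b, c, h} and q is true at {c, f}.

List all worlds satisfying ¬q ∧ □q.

b: ¬q is T, □q is T. ✓
c: ¬q is F, □q is T. ✗
f: ¬q is F, □q is T. ✗
h: ¬q is T, □q is T. ✓

{b, h}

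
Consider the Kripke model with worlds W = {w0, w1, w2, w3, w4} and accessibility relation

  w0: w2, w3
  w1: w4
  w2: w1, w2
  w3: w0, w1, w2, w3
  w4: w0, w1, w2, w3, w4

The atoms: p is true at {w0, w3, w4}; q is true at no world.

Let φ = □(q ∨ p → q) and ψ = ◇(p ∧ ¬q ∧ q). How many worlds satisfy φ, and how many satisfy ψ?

1 and 0

For □(q ∨ p → q):
w0: successors {w2, w3}; q ∨ p → q there: w2:T, w3:F. ✗
w1: successors {w4}; q ∨ p → q there: w4:F. ✗
w2: successors {w1, w2}; q ∨ p → q there: w1:T, w2:T. ✓
w3: successors {w0, w1, w2, w3}; q ∨ p → q there: w0:F, w1:T, w2:T, w3:F. ✗
w4: successors {w0, w1, w2, w3, w4}; q ∨ p → q there: w0:F, w1:T, w2:T, w3:F, w4:F. ✗
— 1 world.
For ◇(p ∧ ¬q ∧ q):
w0: successors {w2, w3}; p ∧ ¬q ∧ q there: w2:F, w3:F. ✗
w1: successors {w4}; p ∧ ¬q ∧ q there: w4:F. ✗
w2: successors {w1, w2}; p ∧ ¬q ∧ q there: w1:F, w2:F. ✗
w3: successors {w0, w1, w2, w3}; p ∧ ¬q ∧ q there: w0:F, w1:F, w2:F, w3:F. ✗
w4: successors {w0, w1, w2, w3, w4}; p ∧ ¬q ∧ q there: w0:F, w1:F, w2:F, w3:F, w4:F. ✗
— 0 worlds.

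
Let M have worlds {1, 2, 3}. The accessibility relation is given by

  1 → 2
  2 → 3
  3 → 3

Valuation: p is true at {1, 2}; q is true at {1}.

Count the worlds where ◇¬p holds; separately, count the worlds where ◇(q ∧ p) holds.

2 and 0

For ◇¬p:
1: successors {2}; ¬p there: 2:F. ✗
2: successors {3}; ¬p there: 3:T. ✓
3: successors {3}; ¬p there: 3:T. ✓
— 2 worlds.
For ◇(q ∧ p):
1: successors {2}; q ∧ p there: 2:F. ✗
2: successors {3}; q ∧ p there: 3:F. ✗
3: successors {3}; q ∧ p there: 3:F. ✗
— 0 worlds.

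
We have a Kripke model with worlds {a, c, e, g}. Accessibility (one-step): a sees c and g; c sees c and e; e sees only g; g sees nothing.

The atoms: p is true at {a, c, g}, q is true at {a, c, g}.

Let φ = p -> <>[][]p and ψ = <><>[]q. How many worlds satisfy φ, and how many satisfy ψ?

For p -> <>[][]p:
a: p is T, <>[][]p is T. ✓
c: p is T, <>[][]p is T. ✓
e: p is F, <>[][]p is T. ✓
g: p is T, <>[][]p is F. ✗
— 3 worlds.
For <><>[]q:
a: successors {c, g}; <>[]q there: c:T, g:F. ✓
c: successors {c, e}; <>[]q there: c:T, e:T. ✓
e: successors {g}; <>[]q there: g:F. ✗
g: no successors, so <><>[]q fails. ✗
— 2 worlds.

3 and 2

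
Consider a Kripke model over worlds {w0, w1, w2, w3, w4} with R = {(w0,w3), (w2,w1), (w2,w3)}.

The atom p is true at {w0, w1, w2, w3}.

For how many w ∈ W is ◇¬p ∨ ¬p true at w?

1

w0: ◇¬p is F, ¬p is F. ✗
w1: ◇¬p is F, ¬p is F. ✗
w2: ◇¬p is F, ¬p is F. ✗
w3: ◇¬p is F, ¬p is F. ✗
w4: ◇¬p is F, ¬p is T. ✓
Satisfying worlds: {w4}.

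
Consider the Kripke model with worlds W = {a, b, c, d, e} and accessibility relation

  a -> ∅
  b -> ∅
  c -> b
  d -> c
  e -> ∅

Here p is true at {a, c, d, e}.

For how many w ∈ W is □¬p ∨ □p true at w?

5

a: □¬p is T, □p is T. ✓
b: □¬p is T, □p is T. ✓
c: □¬p is T, □p is F. ✓
d: □¬p is F, □p is T. ✓
e: □¬p is T, □p is T. ✓
Satisfying worlds: {a, b, c, d, e}.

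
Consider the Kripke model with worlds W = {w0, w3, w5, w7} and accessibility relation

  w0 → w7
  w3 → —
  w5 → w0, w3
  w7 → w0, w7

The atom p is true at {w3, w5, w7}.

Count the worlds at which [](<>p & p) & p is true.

w0: [](<>p & p) is T, p is F. ✗
w3: [](<>p & p) is T, p is T. ✓
w5: [](<>p & p) is F, p is T. ✗
w7: [](<>p & p) is F, p is T. ✗
Satisfying worlds: {w3}.

1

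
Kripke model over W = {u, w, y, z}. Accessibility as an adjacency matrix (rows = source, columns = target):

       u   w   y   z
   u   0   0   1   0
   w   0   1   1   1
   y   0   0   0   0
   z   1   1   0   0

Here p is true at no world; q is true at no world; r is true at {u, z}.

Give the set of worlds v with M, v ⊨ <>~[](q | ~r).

u: successors {y}; ~[](q | ~r) there: y:F. ✗
w: successors {w, y, z}; ~[](q | ~r) there: w:T, y:F, z:T. ✓
y: no successors, so <>~[](q | ~r) fails. ✗
z: successors {u, w}; ~[](q | ~r) there: u:F, w:T. ✓

{w, z}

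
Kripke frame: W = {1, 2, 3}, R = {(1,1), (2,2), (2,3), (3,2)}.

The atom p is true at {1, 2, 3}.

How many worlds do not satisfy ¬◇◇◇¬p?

0

1: ◇◇◇¬p is F. ✓
2: ◇◇◇¬p is F. ✓
3: ◇◇◇¬p is F. ✓
Satisfying worlds: {1, 2, 3}.
So ¬◇◇◇¬p fails at the other 0 worlds.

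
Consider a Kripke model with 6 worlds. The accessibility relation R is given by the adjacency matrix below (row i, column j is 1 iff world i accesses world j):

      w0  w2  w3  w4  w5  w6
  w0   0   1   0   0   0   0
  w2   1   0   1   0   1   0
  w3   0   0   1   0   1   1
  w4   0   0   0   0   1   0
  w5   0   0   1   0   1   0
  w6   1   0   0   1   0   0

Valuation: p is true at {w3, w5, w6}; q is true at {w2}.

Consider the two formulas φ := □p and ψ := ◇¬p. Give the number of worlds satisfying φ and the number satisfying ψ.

3 and 3

For □p:
w0: successors {w2}; p there: w2:F. ✗
w2: successors {w0, w3, w5}; p there: w0:F, w3:T, w5:T. ✗
w3: successors {w3, w5, w6}; p there: w3:T, w5:T, w6:T. ✓
w4: successors {w5}; p there: w5:T. ✓
w5: successors {w3, w5}; p there: w3:T, w5:T. ✓
w6: successors {w0, w4}; p there: w0:F, w4:F. ✗
— 3 worlds.
For ◇¬p:
w0: successors {w2}; ¬p there: w2:T. ✓
w2: successors {w0, w3, w5}; ¬p there: w0:T, w3:F, w5:F. ✓
w3: successors {w3, w5, w6}; ¬p there: w3:F, w5:F, w6:F. ✗
w4: successors {w5}; ¬p there: w5:F. ✗
w5: successors {w3, w5}; ¬p there: w3:F, w5:F. ✗
w6: successors {w0, w4}; ¬p there: w0:T, w4:T. ✓
— 3 worlds.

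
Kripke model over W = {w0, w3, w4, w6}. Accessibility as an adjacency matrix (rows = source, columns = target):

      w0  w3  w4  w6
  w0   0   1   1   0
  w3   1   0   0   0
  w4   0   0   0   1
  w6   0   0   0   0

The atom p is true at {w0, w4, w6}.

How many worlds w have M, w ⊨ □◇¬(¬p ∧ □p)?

3

w0: successors {w3, w4}; ◇¬(¬p ∧ □p) there: w3:T, w4:T. ✓
w3: successors {w0}; ◇¬(¬p ∧ □p) there: w0:T. ✓
w4: successors {w6}; ◇¬(¬p ∧ □p) there: w6:F. ✗
w6: no successors, so □◇¬(¬p ∧ □p) holds vacuously. ✓
Satisfying worlds: {w0, w3, w6}.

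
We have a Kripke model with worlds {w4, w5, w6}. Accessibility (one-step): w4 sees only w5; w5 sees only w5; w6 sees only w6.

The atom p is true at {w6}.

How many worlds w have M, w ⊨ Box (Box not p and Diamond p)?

0

w4: successors {w5}; Box not p and Diamond p there: w5:F. ✗
w5: successors {w5}; Box not p and Diamond p there: w5:F. ✗
w6: successors {w6}; Box not p and Diamond p there: w6:F. ✗
Satisfying worlds: ∅.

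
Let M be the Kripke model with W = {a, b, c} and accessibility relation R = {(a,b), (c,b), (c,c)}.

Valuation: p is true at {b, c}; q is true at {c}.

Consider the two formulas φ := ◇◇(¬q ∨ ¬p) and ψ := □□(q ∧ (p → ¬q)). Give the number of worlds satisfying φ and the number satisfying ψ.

1 and 2

For ◇◇(¬q ∨ ¬p):
a: successors {b}; ◇(¬q ∨ ¬p) there: b:F. ✗
b: no successors, so ◇◇(¬q ∨ ¬p) fails. ✗
c: successors {b, c}; ◇(¬q ∨ ¬p) there: b:F, c:T. ✓
— 1 world.
For □□(q ∧ (p → ¬q)):
a: successors {b}; □(q ∧ (p → ¬q)) there: b:T. ✓
b: no successors, so □□(q ∧ (p → ¬q)) holds vacuously. ✓
c: successors {b, c}; □(q ∧ (p → ¬q)) there: b:T, c:F. ✗
— 2 worlds.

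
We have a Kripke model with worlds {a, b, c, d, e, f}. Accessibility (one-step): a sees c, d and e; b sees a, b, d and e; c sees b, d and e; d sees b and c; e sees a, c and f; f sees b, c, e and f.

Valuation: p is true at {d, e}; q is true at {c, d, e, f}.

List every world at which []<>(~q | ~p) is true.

{a, b, c, d, e, f}

a: successors {c, d, e}; <>(~q | ~p) there: c:T, d:T, e:T. ✓
b: successors {a, b, d, e}; <>(~q | ~p) there: a:T, b:T, d:T, e:T. ✓
c: successors {b, d, e}; <>(~q | ~p) there: b:T, d:T, e:T. ✓
d: successors {b, c}; <>(~q | ~p) there: b:T, c:T. ✓
e: successors {a, c, f}; <>(~q | ~p) there: a:T, c:T, f:T. ✓
f: successors {b, c, e, f}; <>(~q | ~p) there: b:T, c:T, e:T, f:T. ✓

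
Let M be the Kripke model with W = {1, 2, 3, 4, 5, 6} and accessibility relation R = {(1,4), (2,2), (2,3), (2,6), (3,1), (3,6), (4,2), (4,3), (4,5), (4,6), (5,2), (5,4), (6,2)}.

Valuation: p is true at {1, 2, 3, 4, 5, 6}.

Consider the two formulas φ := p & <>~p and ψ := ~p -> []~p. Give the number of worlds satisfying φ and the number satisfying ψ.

For p & <>~p:
1: p is T, <>~p is F. ✗
2: p is T, <>~p is F. ✗
3: p is T, <>~p is F. ✗
4: p is T, <>~p is F. ✗
5: p is T, <>~p is F. ✗
6: p is T, <>~p is F. ✗
— 0 worlds.
For ~p -> []~p:
1: ~p is F, []~p is F. ✓
2: ~p is F, []~p is F. ✓
3: ~p is F, []~p is F. ✓
4: ~p is F, []~p is F. ✓
5: ~p is F, []~p is F. ✓
6: ~p is F, []~p is F. ✓
— 6 worlds.

0 and 6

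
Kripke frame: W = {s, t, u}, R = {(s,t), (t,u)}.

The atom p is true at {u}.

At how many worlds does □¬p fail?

s: successors {t}; ¬p there: t:T. ✓
t: successors {u}; ¬p there: u:F. ✗
u: no successors, so □¬p holds vacuously. ✓
Satisfying worlds: {s, u}.
So □¬p fails at the other 1 world.

1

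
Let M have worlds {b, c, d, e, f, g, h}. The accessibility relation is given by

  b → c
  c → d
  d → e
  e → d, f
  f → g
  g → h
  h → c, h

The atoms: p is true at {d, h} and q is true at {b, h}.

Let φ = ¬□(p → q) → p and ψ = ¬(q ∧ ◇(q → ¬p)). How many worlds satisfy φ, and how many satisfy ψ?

For ¬□(p → q) → p:
b: ¬□(p → q) is F, p is F. ✓
c: ¬□(p → q) is T, p is F. ✗
d: ¬□(p → q) is F, p is T. ✓
e: ¬□(p → q) is T, p is F. ✗
f: ¬□(p → q) is F, p is F. ✓
g: ¬□(p → q) is F, p is F. ✓
h: ¬□(p → q) is F, p is T. ✓
— 5 worlds.
For ¬(q ∧ ◇(q → ¬p)):
b: q ∧ ◇(q → ¬p) is T. ✗
c: q ∧ ◇(q → ¬p) is F. ✓
d: q ∧ ◇(q → ¬p) is F. ✓
e: q ∧ ◇(q → ¬p) is F. ✓
f: q ∧ ◇(q → ¬p) is F. ✓
g: q ∧ ◇(q → ¬p) is F. ✓
h: q ∧ ◇(q → ¬p) is T. ✗
— 5 worlds.

5 and 5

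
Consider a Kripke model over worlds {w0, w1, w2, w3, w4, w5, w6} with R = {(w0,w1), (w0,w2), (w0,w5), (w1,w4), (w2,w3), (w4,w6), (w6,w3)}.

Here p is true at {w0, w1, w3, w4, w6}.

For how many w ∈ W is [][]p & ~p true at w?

2

w0: [][]p is T, ~p is F. ✗
w1: [][]p is T, ~p is F. ✗
w2: [][]p is T, ~p is T. ✓
w3: [][]p is T, ~p is F. ✗
w4: [][]p is T, ~p is F. ✗
w5: [][]p is T, ~p is T. ✓
w6: [][]p is T, ~p is F. ✗
Satisfying worlds: {w2, w5}.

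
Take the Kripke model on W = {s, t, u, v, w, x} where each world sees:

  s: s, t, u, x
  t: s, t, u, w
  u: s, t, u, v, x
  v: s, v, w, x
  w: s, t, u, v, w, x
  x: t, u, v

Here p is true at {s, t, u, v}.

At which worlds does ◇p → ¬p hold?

s: ◇p is T, ¬p is F. ✗
t: ◇p is T, ¬p is F. ✗
u: ◇p is T, ¬p is F. ✗
v: ◇p is T, ¬p is F. ✗
w: ◇p is T, ¬p is T. ✓
x: ◇p is T, ¬p is T. ✓

{w, x}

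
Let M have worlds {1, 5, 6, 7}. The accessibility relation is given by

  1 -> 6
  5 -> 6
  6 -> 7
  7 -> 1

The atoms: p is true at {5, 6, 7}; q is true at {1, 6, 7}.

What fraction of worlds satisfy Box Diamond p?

3/4

1: successors {6}; Diamond p there: 6:T. ✓
5: successors {6}; Diamond p there: 6:T. ✓
6: successors {7}; Diamond p there: 7:F. ✗
7: successors {1}; Diamond p there: 1:T. ✓
That's 3 of 4 worlds, so 3/4.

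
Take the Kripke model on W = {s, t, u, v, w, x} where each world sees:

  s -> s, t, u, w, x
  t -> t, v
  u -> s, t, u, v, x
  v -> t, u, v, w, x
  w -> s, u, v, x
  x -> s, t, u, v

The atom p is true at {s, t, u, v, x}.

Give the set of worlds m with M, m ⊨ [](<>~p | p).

{t, u, w, x}

s: successors {s, t, u, w, x}; <>~p | p there: s:T, t:T, u:T, w:F, x:T. ✗
t: successors {t, v}; <>~p | p there: t:T, v:T. ✓
u: successors {s, t, u, v, x}; <>~p | p there: s:T, t:T, u:T, v:T, x:T. ✓
v: successors {t, u, v, w, x}; <>~p | p there: t:T, u:T, v:T, w:F, x:T. ✗
w: successors {s, u, v, x}; <>~p | p there: s:T, u:T, v:T, x:T. ✓
x: successors {s, t, u, v}; <>~p | p there: s:T, t:T, u:T, v:T. ✓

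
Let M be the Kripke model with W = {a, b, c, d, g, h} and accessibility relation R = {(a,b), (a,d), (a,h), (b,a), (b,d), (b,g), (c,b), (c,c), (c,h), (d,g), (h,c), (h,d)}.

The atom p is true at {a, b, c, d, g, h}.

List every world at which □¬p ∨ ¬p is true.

{g}

a: □¬p is F, ¬p is F. ✗
b: □¬p is F, ¬p is F. ✗
c: □¬p is F, ¬p is F. ✗
d: □¬p is F, ¬p is F. ✗
g: □¬p is T, ¬p is F. ✓
h: □¬p is F, ¬p is F. ✗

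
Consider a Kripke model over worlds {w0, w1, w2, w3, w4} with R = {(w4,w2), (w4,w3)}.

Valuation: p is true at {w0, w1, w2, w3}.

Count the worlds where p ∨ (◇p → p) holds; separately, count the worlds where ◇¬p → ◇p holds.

For p ∨ (◇p → p):
w0: p is T, ◇p → p is T. ✓
w1: p is T, ◇p → p is T. ✓
w2: p is T, ◇p → p is T. ✓
w3: p is T, ◇p → p is T. ✓
w4: p is F, ◇p → p is F. ✗
— 4 worlds.
For ◇¬p → ◇p:
w0: ◇¬p is F, ◇p is F. ✓
w1: ◇¬p is F, ◇p is F. ✓
w2: ◇¬p is F, ◇p is F. ✓
w3: ◇¬p is F, ◇p is F. ✓
w4: ◇¬p is F, ◇p is T. ✓
— 5 worlds.

4 and 5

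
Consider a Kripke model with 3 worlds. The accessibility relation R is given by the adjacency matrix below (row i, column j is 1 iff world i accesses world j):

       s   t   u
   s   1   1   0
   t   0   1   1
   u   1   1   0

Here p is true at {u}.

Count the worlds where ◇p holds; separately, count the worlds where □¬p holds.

For ◇p:
s: successors {s, t}; p there: s:F, t:F. ✗
t: successors {t, u}; p there: t:F, u:T. ✓
u: successors {s, t}; p there: s:F, t:F. ✗
— 1 world.
For □¬p:
s: successors {s, t}; ¬p there: s:T, t:T. ✓
t: successors {t, u}; ¬p there: t:T, u:F. ✗
u: successors {s, t}; ¬p there: s:T, t:T. ✓
— 2 worlds.

1 and 2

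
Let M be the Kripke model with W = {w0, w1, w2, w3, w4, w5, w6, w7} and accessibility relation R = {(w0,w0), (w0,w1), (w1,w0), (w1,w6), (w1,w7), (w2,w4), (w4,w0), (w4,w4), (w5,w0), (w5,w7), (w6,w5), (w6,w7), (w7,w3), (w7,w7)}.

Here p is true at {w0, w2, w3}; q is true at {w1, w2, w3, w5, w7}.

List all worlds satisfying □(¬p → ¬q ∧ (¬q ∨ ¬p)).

{w2, w3, w4}

w0: successors {w0, w1}; ¬p → ¬q ∧ (¬q ∨ ¬p) there: w0:T, w1:F. ✗
w1: successors {w0, w6, w7}; ¬p → ¬q ∧ (¬q ∨ ¬p) there: w0:T, w6:T, w7:F. ✗
w2: successors {w4}; ¬p → ¬q ∧ (¬q ∨ ¬p) there: w4:T. ✓
w3: no successors, so □(¬p → ¬q ∧ (¬q ∨ ¬p)) holds vacuously. ✓
w4: successors {w0, w4}; ¬p → ¬q ∧ (¬q ∨ ¬p) there: w0:T, w4:T. ✓
w5: successors {w0, w7}; ¬p → ¬q ∧ (¬q ∨ ¬p) there: w0:T, w7:F. ✗
w6: successors {w5, w7}; ¬p → ¬q ∧ (¬q ∨ ¬p) there: w5:F, w7:F. ✗
w7: successors {w3, w7}; ¬p → ¬q ∧ (¬q ∨ ¬p) there: w3:T, w7:F. ✗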